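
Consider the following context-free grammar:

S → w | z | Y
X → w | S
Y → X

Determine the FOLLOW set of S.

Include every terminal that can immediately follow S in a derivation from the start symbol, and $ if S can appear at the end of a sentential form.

We compute FOLLOW(S) using the standard algorithm.
FOLLOW(S) starts with {$}.
FIRST(S) = {w, z}
FIRST(X) = {w, z}
FIRST(Y) = {w, z}
FOLLOW(S) = {$}
FOLLOW(X) = {$}
FOLLOW(Y) = {$}
Therefore, FOLLOW(S) = {$}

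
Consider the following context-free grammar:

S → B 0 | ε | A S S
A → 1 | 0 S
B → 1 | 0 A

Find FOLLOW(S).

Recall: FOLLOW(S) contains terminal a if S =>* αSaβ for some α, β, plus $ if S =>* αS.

We compute FOLLOW(S) using the standard algorithm.
FOLLOW(S) starts with {$}.
FIRST(A) = {0, 1}
FIRST(B) = {0, 1}
FIRST(S) = {0, 1, ε}
FOLLOW(A) = {$, 0, 1}
FOLLOW(B) = {0}
FOLLOW(S) = {$, 0, 1}
Therefore, FOLLOW(S) = {$, 0, 1}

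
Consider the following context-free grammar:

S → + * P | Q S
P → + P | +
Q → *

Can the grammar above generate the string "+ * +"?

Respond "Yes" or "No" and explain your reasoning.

Yes - a valid derivation exists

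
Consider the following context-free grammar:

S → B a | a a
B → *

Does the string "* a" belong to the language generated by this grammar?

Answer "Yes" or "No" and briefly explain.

Yes - a valid derivation exists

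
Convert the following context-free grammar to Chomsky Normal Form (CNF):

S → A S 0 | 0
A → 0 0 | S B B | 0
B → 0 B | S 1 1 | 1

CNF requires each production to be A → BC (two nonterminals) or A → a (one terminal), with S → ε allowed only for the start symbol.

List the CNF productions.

T0 → 0; S → 0; A → 0; T1 → 1; B → 1; S → A X0; X0 → S T0; A → T0 T0; A → S X1; X1 → B B; B → T0 B; B → S X2; X2 → T1 T1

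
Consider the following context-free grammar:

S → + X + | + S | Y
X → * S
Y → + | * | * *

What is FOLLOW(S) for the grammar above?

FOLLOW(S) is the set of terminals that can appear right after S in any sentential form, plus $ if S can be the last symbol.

We compute FOLLOW(S) using the standard algorithm.
FOLLOW(S) starts with {$}.
FIRST(S) = {*, +}
FIRST(X) = {*}
FIRST(Y) = {*, +}
FOLLOW(S) = {$, +}
FOLLOW(X) = {+}
FOLLOW(Y) = {$, +}
Therefore, FOLLOW(S) = {$, +}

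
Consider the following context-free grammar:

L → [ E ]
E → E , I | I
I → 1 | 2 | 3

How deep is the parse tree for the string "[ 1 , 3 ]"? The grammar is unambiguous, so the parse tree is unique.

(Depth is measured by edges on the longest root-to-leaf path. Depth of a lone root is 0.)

4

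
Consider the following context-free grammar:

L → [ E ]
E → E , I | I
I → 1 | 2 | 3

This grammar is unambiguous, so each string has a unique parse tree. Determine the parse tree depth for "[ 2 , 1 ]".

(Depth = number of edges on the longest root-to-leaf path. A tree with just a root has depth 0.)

4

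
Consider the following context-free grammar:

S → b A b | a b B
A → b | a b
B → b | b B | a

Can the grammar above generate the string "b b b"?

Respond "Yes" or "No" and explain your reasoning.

Yes - a valid derivation exists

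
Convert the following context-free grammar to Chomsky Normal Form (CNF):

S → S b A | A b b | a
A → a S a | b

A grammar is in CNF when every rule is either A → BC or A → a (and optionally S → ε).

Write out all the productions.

TB → b; S → a; TA → a; A → b; S → S X0; X0 → TB A; S → A X1; X1 → TB TB; A → TA X2; X2 → S TA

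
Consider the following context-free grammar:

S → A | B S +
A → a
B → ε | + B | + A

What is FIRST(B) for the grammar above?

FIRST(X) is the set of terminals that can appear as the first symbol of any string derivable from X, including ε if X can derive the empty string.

We compute FIRST(B) using the standard algorithm.
FIRST(A) = {a}
FIRST(B) = {+, ε}
FIRST(S) = {+, a}
Therefore, FIRST(B) = {+, ε}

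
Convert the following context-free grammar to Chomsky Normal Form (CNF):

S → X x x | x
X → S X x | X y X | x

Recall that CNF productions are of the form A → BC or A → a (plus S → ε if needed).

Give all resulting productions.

TX → x; S → x; TY → y; X → x; S → X X0; X0 → TX TX; X → S X1; X1 → X TX; X → X X2; X2 → TY X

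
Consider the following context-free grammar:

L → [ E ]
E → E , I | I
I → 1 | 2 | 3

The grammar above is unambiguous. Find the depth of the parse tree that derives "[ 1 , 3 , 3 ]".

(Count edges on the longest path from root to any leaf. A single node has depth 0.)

5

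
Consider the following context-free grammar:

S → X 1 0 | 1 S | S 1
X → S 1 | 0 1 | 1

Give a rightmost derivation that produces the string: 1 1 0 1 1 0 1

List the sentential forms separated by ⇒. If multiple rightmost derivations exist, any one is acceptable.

S ⇒ 1 S ⇒ 1 1 S ⇒ 1 1 S 1 ⇒ 1 1 X 1 0 1 ⇒ 1 1 0 1 1 0 1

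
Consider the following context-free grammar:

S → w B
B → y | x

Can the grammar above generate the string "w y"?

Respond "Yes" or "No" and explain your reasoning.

Yes - a valid derivation exists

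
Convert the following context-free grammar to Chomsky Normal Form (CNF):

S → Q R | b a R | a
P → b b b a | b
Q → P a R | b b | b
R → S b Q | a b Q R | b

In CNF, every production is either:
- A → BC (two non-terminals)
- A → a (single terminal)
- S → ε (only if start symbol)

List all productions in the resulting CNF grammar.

TB → b; TA → a; S → a; P → b; Q → b; R → b; S → Q R; S → TB X0; X0 → TA R; P → TB X1; X1 → TB X2; X2 → TB TA; Q → P X3; X3 → TA R; Q → TB TB; R → S X4; X4 → TB Q; R → TA X5; X5 → TB X6; X6 → Q R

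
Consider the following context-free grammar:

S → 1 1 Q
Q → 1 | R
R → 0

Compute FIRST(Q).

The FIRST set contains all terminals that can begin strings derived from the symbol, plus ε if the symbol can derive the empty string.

We compute FIRST(Q) using the standard algorithm.
FIRST(Q) = {0, 1}
FIRST(R) = {0}
FIRST(S) = {1}
Therefore, FIRST(Q) = {0, 1}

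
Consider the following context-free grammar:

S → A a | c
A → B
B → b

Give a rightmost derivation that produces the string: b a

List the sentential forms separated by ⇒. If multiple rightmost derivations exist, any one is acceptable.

S ⇒ A a ⇒ B a ⇒ b a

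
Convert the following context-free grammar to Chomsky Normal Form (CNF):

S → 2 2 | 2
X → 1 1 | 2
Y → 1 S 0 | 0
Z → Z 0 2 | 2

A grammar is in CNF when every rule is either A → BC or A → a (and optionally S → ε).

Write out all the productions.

T2 → 2; S → 2; T1 → 1; X → 2; T0 → 0; Y → 0; Z → 2; S → T2 T2; X → T1 T1; Y → T1 X0; X0 → S T0; Z → Z X1; X1 → T0 T2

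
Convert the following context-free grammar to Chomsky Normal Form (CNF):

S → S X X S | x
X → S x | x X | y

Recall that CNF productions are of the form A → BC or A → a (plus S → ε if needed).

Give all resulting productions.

S → x; TX → x; X → y; S → S X0; X0 → X X1; X1 → X S; X → S TX; X → TX X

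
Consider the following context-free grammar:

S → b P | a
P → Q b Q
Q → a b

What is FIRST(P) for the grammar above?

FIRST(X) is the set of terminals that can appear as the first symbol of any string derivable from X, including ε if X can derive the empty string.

We compute FIRST(P) using the standard algorithm.
FIRST(P) = {a}
FIRST(Q) = {a}
FIRST(S) = {a, b}
Therefore, FIRST(P) = {a}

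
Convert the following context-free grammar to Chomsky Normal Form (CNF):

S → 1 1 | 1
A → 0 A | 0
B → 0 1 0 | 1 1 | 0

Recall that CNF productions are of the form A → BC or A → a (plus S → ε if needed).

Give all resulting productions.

T1 → 1; S → 1; T0 → 0; A → 0; B → 0; S → T1 T1; A → T0 A; B → T0 X0; X0 → T1 T0; B → T1 T1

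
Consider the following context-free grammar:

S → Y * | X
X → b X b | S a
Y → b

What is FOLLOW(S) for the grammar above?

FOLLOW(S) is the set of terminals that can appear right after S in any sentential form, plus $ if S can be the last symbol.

We compute FOLLOW(S) using the standard algorithm.
FOLLOW(S) starts with {$}.
FIRST(S) = {b}
FIRST(X) = {b}
FIRST(Y) = {b}
FOLLOW(S) = {$, a}
FOLLOW(X) = {$, a, b}
FOLLOW(Y) = {*}
Therefore, FOLLOW(S) = {$, a}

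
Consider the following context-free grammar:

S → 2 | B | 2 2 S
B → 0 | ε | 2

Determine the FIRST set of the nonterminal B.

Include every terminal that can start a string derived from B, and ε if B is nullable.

We compute FIRST(B) using the standard algorithm.
FIRST(B) = {0, 2, ε}
FIRST(S) = {0, 2, ε}
Therefore, FIRST(B) = {0, 2, ε}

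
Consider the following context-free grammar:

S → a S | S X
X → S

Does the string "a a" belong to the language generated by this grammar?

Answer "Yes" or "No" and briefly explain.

No - no valid derivation exists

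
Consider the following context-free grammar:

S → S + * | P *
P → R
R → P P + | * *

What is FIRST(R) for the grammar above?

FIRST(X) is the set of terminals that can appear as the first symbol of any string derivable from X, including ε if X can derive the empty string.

We compute FIRST(R) using the standard algorithm.
FIRST(P) = {*}
FIRST(R) = {*}
FIRST(S) = {*}
Therefore, FIRST(R) = {*}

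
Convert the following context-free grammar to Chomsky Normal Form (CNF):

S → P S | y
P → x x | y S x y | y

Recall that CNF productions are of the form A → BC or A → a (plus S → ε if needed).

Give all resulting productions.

S → y; TX → x; TY → y; P → y; S → P S; P → TX TX; P → TY X0; X0 → S X1; X1 → TX TY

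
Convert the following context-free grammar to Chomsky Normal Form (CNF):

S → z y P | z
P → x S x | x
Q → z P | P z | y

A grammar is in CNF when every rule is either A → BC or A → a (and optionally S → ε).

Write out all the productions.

TZ → z; TY → y; S → z; TX → x; P → x; Q → y; S → TZ X0; X0 → TY P; P → TX X1; X1 → S TX; Q → TZ P; Q → P TZ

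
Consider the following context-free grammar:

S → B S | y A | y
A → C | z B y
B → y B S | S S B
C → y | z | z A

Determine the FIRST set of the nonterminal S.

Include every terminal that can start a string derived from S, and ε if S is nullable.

We compute FIRST(S) using the standard algorithm.
FIRST(A) = {y, z}
FIRST(B) = {y}
FIRST(C) = {y, z}
FIRST(S) = {y}
Therefore, FIRST(S) = {y}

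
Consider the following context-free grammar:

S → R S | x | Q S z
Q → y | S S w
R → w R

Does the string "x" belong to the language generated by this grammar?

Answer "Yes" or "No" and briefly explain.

Yes - a valid derivation exists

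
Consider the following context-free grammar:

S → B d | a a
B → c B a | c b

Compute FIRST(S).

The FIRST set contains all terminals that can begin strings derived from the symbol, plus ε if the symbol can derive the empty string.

We compute FIRST(S) using the standard algorithm.
FIRST(B) = {c}
FIRST(S) = {a, c}
Therefore, FIRST(S) = {a, c}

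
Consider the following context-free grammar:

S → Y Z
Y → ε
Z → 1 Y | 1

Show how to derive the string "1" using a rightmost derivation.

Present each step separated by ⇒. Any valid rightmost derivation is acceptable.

S ⇒ Y Z ⇒ Y 1 ⇒ 1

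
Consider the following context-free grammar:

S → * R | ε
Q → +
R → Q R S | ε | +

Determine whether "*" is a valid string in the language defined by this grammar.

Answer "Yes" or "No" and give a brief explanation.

Yes - a valid derivation exists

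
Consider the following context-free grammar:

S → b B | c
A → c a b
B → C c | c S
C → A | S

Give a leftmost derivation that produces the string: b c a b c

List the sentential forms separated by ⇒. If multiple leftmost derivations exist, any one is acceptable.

S ⇒ b B ⇒ b C c ⇒ b A c ⇒ b c a b c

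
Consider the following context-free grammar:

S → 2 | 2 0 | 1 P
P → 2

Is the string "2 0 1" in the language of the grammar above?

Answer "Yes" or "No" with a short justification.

No - no valid derivation exists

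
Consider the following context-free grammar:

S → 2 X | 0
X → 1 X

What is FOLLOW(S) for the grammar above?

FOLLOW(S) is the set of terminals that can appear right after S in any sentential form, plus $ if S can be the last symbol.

We compute FOLLOW(S) using the standard algorithm.
FOLLOW(S) starts with {$}.
FIRST(S) = {0, 2}
FIRST(X) = {1}
FOLLOW(S) = {$}
FOLLOW(X) = {$}
Therefore, FOLLOW(S) = {$}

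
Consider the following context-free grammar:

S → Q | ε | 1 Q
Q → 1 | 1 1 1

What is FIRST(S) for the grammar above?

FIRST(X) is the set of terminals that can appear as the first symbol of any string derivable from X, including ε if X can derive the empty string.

We compute FIRST(S) using the standard algorithm.
FIRST(Q) = {1}
FIRST(S) = {1, ε}
Therefore, FIRST(S) = {1, ε}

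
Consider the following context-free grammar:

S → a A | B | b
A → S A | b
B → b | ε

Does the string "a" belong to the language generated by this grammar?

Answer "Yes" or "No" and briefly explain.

No - no valid derivation exists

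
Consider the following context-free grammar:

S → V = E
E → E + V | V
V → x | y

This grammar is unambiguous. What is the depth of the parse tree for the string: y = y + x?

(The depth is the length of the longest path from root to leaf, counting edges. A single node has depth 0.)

4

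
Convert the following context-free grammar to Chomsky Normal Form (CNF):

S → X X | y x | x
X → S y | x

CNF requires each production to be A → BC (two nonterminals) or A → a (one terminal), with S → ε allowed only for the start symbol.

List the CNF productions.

TY → y; TX → x; S → x; X → x; S → X X; S → TY TX; X → S TY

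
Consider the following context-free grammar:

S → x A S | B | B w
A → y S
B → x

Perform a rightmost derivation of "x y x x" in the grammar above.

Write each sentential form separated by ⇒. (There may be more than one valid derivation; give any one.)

S ⇒ x A S ⇒ x A B ⇒ x A x ⇒ x y S x ⇒ x y B x ⇒ x y x x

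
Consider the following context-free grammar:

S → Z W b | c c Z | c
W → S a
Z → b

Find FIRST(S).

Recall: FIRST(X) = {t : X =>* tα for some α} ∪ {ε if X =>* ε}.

We compute FIRST(S) using the standard algorithm.
FIRST(S) = {b, c}
FIRST(W) = {b, c}
FIRST(Z) = {b}
Therefore, FIRST(S) = {b, c}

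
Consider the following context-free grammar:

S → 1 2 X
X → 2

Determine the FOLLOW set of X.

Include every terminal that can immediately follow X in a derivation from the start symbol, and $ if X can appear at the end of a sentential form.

We compute FOLLOW(X) using the standard algorithm.
FOLLOW(S) starts with {$}.
FIRST(S) = {1}
FIRST(X) = {2}
FOLLOW(S) = {$}
FOLLOW(X) = {$}
Therefore, FOLLOW(X) = {$}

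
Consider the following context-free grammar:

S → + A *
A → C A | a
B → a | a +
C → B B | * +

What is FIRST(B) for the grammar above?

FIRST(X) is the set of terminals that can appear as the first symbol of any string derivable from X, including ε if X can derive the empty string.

We compute FIRST(B) using the standard algorithm.
FIRST(A) = {*, a}
FIRST(B) = {a}
FIRST(C) = {*, a}
FIRST(S) = {+}
Therefore, FIRST(B) = {a}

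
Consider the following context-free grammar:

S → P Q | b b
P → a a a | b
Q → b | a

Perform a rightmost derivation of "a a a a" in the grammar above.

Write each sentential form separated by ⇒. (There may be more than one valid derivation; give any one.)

S ⇒ P Q ⇒ P a ⇒ a a a a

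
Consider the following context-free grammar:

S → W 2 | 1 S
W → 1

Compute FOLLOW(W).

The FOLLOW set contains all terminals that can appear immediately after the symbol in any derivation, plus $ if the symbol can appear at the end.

We compute FOLLOW(W) using the standard algorithm.
FOLLOW(S) starts with {$}.
FIRST(S) = {1}
FIRST(W) = {1}
FOLLOW(S) = {$}
FOLLOW(W) = {2}
Therefore, FOLLOW(W) = {2}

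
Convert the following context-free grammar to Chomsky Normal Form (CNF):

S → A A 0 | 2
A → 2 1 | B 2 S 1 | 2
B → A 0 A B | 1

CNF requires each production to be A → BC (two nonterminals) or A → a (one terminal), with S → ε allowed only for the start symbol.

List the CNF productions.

T0 → 0; S → 2; T2 → 2; T1 → 1; A → 2; B → 1; S → A X0; X0 → A T0; A → T2 T1; A → B X1; X1 → T2 X2; X2 → S T1; B → A X3; X3 → T0 X4; X4 → A B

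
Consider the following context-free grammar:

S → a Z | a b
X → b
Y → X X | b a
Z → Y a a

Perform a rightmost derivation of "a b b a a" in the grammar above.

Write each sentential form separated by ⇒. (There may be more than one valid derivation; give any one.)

S ⇒ a Z ⇒ a Y a a ⇒ a X X a a ⇒ a X b a a ⇒ a b b a a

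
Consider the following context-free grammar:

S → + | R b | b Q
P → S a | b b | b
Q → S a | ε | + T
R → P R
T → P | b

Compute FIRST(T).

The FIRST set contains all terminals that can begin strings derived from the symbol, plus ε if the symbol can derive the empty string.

We compute FIRST(T) using the standard algorithm.
FIRST(P) = {+, b}
FIRST(Q) = {+, b, ε}
FIRST(R) = {+, b}
FIRST(S) = {+, b}
FIRST(T) = {+, b}
Therefore, FIRST(T) = {+, b}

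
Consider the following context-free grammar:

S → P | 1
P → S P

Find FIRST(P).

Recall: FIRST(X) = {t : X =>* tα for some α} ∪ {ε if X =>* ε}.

We compute FIRST(P) using the standard algorithm.
FIRST(P) = {1}
FIRST(S) = {1}
Therefore, FIRST(P) = {1}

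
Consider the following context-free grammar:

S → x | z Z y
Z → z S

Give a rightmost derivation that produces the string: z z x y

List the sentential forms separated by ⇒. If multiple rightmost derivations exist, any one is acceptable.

S ⇒ z Z y ⇒ z z S y ⇒ z z x y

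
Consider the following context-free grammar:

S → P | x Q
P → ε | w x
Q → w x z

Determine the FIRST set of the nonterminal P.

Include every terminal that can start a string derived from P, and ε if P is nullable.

We compute FIRST(P) using the standard algorithm.
FIRST(P) = {w, ε}
FIRST(Q) = {w}
FIRST(S) = {w, x, ε}
Therefore, FIRST(P) = {w, ε}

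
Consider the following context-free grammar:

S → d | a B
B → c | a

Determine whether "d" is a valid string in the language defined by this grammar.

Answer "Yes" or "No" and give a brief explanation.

Yes - a valid derivation exists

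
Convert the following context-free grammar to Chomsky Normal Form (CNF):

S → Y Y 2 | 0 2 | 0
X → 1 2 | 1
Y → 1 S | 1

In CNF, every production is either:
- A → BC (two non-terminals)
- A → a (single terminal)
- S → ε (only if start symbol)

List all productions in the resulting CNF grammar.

T2 → 2; T0 → 0; S → 0; T1 → 1; X → 1; Y → 1; S → Y X0; X0 → Y T2; S → T0 T2; X → T1 T2; Y → T1 S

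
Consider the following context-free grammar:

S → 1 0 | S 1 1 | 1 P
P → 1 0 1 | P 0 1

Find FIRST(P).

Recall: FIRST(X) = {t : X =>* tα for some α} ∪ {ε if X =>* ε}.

We compute FIRST(P) using the standard algorithm.
FIRST(P) = {1}
FIRST(S) = {1}
Therefore, FIRST(P) = {1}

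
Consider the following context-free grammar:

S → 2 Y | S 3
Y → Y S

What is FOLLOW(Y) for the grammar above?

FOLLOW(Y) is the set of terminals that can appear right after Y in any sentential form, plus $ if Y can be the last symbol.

We compute FOLLOW(Y) using the standard algorithm.
FOLLOW(S) starts with {$}.
FIRST(S) = {2}
FIRST(Y) = {}
FOLLOW(S) = {$, 2, 3}
FOLLOW(Y) = {$, 2, 3}
Therefore, FOLLOW(Y) = {$, 2, 3}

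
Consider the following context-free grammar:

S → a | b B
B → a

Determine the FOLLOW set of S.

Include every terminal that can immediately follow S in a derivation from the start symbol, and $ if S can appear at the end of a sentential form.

We compute FOLLOW(S) using the standard algorithm.
FOLLOW(S) starts with {$}.
FIRST(B) = {a}
FIRST(S) = {a, b}
FOLLOW(B) = {$}
FOLLOW(S) = {$}
Therefore, FOLLOW(S) = {$}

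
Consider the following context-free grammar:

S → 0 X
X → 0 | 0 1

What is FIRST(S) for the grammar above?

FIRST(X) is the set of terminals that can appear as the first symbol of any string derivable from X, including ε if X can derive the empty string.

We compute FIRST(S) using the standard algorithm.
FIRST(S) = {0}
FIRST(X) = {0}
Therefore, FIRST(S) = {0}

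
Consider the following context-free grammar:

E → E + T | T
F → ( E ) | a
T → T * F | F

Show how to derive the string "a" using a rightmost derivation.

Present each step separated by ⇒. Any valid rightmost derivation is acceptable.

E ⇒ T ⇒ F ⇒ a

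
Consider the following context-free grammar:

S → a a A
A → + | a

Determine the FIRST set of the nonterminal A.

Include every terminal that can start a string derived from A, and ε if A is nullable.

We compute FIRST(A) using the standard algorithm.
FIRST(A) = {+, a}
FIRST(S) = {a}
Therefore, FIRST(A) = {+, a}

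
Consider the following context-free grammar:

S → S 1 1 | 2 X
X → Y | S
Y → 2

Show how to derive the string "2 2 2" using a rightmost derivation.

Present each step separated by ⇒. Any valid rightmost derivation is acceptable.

S ⇒ 2 X ⇒ 2 S ⇒ 2 2 X ⇒ 2 2 Y ⇒ 2 2 2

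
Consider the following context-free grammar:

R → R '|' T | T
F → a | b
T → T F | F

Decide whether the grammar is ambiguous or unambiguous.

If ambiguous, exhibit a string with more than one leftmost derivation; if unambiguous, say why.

Unambiguous - every string in the language has a unique leftmost derivation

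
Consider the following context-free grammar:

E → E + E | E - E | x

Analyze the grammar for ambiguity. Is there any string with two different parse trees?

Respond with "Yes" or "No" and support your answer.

Yes - the string 'x + x + x + x + x' has two distinct parse trees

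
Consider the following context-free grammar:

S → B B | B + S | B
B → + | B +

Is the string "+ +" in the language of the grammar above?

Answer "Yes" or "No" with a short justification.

Yes - a valid derivation exists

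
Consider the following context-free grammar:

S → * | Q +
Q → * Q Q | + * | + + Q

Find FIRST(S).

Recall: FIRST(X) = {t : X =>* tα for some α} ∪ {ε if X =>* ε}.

We compute FIRST(S) using the standard algorithm.
FIRST(Q) = {*, +}
FIRST(S) = {*, +}
Therefore, FIRST(S) = {*, +}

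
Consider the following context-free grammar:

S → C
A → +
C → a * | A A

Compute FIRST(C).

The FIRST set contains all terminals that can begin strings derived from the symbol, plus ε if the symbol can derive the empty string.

We compute FIRST(C) using the standard algorithm.
FIRST(A) = {+}
FIRST(C) = {+, a}
FIRST(S) = {+, a}
Therefore, FIRST(C) = {+, a}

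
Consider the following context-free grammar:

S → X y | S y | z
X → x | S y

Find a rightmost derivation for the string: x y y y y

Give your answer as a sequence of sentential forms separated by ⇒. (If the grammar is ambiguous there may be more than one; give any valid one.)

S ⇒ X y ⇒ S y y ⇒ S y y y ⇒ X y y y y ⇒ x y y y y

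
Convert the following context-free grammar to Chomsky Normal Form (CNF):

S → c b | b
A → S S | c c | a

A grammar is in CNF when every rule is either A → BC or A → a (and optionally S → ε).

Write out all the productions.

TC → c; TB → b; S → b; A → a; S → TC TB; A → S S; A → TC TC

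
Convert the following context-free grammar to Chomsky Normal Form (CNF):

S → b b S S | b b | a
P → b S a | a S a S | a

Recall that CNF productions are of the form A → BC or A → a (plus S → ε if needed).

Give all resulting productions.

TB → b; S → a; TA → a; P → a; S → TB X0; X0 → TB X1; X1 → S S; S → TB TB; P → TB X2; X2 → S TA; P → TA X3; X3 → S X4; X4 → TA S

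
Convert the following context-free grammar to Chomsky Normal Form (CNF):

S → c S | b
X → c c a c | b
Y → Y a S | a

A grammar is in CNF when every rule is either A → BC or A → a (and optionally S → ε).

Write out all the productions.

TC → c; S → b; TA → a; X → b; Y → a; S → TC S; X → TC X0; X0 → TC X1; X1 → TA TC; Y → Y X2; X2 → TA S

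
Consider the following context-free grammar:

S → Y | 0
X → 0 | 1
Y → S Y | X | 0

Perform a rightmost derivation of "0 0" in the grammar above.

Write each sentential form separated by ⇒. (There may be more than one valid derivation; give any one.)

S ⇒ Y ⇒ S Y ⇒ S 0 ⇒ 0 0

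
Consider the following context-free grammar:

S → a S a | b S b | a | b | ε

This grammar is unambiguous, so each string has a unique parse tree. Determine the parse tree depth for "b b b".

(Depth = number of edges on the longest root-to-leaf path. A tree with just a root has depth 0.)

2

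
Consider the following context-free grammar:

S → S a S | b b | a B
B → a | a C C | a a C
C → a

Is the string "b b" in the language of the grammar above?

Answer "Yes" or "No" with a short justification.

Yes - a valid derivation exists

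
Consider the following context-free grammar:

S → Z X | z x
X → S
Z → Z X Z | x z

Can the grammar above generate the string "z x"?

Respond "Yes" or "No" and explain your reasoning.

Yes - a valid derivation exists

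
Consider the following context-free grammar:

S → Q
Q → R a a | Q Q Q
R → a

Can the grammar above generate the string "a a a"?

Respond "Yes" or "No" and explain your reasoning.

Yes - a valid derivation exists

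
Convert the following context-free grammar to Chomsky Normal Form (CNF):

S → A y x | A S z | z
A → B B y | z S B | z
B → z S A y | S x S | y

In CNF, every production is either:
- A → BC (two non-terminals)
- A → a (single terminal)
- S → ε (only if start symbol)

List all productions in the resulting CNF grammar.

TY → y; TX → x; TZ → z; S → z; A → z; B → y; S → A X0; X0 → TY TX; S → A X1; X1 → S TZ; A → B X2; X2 → B TY; A → TZ X3; X3 → S B; B → TZ X4; X4 → S X5; X5 → A TY; B → S X6; X6 → TX S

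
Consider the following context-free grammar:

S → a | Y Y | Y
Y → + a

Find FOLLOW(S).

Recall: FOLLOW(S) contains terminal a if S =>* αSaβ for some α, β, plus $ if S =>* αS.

We compute FOLLOW(S) using the standard algorithm.
FOLLOW(S) starts with {$}.
FIRST(S) = {+, a}
FIRST(Y) = {+}
FOLLOW(S) = {$}
FOLLOW(Y) = {$, +}
Therefore, FOLLOW(S) = {$}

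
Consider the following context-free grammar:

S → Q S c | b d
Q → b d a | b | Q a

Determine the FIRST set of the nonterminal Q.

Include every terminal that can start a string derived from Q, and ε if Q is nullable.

We compute FIRST(Q) using the standard algorithm.
FIRST(Q) = {b}
FIRST(S) = {b}
Therefore, FIRST(Q) = {b}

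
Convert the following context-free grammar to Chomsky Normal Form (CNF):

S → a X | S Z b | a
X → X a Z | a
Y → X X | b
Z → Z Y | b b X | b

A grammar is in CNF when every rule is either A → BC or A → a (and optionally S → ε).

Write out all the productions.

TA → a; TB → b; S → a; X → a; Y → b; Z → b; S → TA X; S → S X0; X0 → Z TB; X → X X1; X1 → TA Z; Y → X X; Z → Z Y; Z → TB X2; X2 → TB X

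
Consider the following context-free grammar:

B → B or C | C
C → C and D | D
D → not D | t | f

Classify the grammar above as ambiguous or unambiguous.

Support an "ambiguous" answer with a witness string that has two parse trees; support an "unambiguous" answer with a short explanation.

Unambiguous - every string in the language has a unique parse tree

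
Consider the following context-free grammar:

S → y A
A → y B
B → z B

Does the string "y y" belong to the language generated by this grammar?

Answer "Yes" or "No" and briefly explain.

No - no valid derivation exists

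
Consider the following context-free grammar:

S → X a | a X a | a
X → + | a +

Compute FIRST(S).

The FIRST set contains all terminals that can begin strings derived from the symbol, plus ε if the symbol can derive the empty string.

We compute FIRST(S) using the standard algorithm.
FIRST(S) = {+, a}
FIRST(X) = {+, a}
Therefore, FIRST(S) = {+, a}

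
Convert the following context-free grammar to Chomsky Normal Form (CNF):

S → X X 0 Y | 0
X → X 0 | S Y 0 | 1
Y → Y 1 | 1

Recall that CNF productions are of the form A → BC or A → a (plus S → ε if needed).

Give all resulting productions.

T0 → 0; S → 0; X → 1; T1 → 1; Y → 1; S → X X0; X0 → X X1; X1 → T0 Y; X → X T0; X → S X2; X2 → Y T0; Y → Y T1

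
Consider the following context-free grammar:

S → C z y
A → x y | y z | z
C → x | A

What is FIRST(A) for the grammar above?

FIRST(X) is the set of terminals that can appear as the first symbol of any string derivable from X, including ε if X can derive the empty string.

We compute FIRST(A) using the standard algorithm.
FIRST(A) = {x, y, z}
FIRST(C) = {x, y, z}
FIRST(S) = {x, y, z}
Therefore, FIRST(A) = {x, y, z}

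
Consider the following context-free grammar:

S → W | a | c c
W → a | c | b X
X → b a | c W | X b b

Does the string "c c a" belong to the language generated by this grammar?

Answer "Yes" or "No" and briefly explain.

No - no valid derivation exists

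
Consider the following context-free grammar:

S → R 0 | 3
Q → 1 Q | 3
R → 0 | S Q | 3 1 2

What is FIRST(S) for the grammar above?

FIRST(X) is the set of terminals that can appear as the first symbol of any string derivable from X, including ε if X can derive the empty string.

We compute FIRST(S) using the standard algorithm.
FIRST(Q) = {1, 3}
FIRST(R) = {0, 3}
FIRST(S) = {0, 3}
Therefore, FIRST(S) = {0, 3}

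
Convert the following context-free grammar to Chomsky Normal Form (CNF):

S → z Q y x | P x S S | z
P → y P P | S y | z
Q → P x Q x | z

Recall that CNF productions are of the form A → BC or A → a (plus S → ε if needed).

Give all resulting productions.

TZ → z; TY → y; TX → x; S → z; P → z; Q → z; S → TZ X0; X0 → Q X1; X1 → TY TX; S → P X2; X2 → TX X3; X3 → S S; P → TY X4; X4 → P P; P → S TY; Q → P X5; X5 → TX X6; X6 → Q TX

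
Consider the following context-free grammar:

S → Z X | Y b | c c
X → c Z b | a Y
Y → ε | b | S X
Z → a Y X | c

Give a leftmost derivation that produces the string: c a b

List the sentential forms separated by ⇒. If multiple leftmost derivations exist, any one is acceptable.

S ⇒ Z X ⇒ c X ⇒ c a Y ⇒ c a b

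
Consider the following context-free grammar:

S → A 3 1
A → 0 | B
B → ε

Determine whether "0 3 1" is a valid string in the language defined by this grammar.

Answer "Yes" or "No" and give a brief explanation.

Yes - a valid derivation exists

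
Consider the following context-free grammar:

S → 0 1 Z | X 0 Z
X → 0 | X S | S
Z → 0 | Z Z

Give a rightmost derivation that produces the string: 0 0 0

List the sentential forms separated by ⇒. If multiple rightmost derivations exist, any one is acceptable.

S ⇒ X 0 Z ⇒ X 0 0 ⇒ 0 0 0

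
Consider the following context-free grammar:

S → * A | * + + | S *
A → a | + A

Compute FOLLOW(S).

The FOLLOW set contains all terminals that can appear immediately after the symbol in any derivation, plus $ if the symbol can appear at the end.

We compute FOLLOW(S) using the standard algorithm.
FOLLOW(S) starts with {$}.
FIRST(A) = {+, a}
FIRST(S) = {*}
FOLLOW(A) = {$, *}
FOLLOW(S) = {$, *}
Therefore, FOLLOW(S) = {$, *}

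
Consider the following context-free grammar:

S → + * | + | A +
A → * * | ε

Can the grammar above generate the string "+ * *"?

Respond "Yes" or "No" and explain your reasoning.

No - no valid derivation exists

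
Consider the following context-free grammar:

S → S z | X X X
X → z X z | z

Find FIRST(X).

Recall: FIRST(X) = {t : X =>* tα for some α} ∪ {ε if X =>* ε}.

We compute FIRST(X) using the standard algorithm.
FIRST(S) = {z}
FIRST(X) = {z}
Therefore, FIRST(X) = {z}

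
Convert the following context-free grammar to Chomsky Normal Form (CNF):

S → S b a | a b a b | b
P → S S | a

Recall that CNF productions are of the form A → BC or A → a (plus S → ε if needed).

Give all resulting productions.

TB → b; TA → a; S → b; P → a; S → S X0; X0 → TB TA; S → TA X1; X1 → TB X2; X2 → TA TB; P → S S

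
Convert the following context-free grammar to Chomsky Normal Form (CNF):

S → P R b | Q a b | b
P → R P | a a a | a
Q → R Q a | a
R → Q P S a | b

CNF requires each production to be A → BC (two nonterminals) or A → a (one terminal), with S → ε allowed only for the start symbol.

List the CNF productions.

TB → b; TA → a; S → b; P → a; Q → a; R → b; S → P X0; X0 → R TB; S → Q X1; X1 → TA TB; P → R P; P → TA X2; X2 → TA TA; Q → R X3; X3 → Q TA; R → Q X4; X4 → P X5; X5 → S TA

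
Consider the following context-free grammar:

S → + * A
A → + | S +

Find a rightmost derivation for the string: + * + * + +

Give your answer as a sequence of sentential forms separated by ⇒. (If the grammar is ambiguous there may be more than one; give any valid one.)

S ⇒ + * A ⇒ + * S + ⇒ + * + * A + ⇒ + * + * + +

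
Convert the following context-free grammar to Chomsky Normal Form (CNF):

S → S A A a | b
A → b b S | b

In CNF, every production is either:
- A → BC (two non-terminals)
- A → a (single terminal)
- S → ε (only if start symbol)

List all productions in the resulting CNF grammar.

TA → a; S → b; TB → b; A → b; S → S X0; X0 → A X1; X1 → A TA; A → TB X2; X2 → TB S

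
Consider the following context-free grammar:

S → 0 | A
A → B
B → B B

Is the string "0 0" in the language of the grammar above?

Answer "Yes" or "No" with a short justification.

No - no valid derivation exists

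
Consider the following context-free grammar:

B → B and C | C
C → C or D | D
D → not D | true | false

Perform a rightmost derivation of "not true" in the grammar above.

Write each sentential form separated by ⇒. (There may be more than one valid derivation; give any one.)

B ⇒ C ⇒ D ⇒ not D ⇒ not true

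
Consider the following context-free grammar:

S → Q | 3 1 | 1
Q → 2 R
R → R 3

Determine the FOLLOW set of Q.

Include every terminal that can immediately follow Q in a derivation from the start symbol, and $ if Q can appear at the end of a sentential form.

We compute FOLLOW(Q) using the standard algorithm.
FOLLOW(S) starts with {$}.
FIRST(Q) = {2}
FIRST(R) = {}
FIRST(S) = {1, 2, 3}
FOLLOW(Q) = {$}
FOLLOW(R) = {$, 3}
FOLLOW(S) = {$}
Therefore, FOLLOW(Q) = {$}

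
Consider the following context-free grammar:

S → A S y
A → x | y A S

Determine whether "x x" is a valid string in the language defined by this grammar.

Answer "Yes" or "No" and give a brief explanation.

No - no valid derivation exists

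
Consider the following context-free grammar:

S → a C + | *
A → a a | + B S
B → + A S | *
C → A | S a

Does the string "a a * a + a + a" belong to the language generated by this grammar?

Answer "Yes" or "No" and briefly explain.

No - no valid derivation exists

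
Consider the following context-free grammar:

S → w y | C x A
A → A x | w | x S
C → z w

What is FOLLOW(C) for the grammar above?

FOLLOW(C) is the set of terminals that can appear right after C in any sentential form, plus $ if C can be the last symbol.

We compute FOLLOW(C) using the standard algorithm.
FOLLOW(S) starts with {$}.
FIRST(A) = {w, x}
FIRST(C) = {z}
FIRST(S) = {w, z}
FOLLOW(A) = {$, x}
FOLLOW(C) = {x}
FOLLOW(S) = {$, x}
Therefore, FOLLOW(C) = {x}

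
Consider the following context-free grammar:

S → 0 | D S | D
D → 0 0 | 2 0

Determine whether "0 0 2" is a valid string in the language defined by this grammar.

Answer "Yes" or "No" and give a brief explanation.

No - no valid derivation exists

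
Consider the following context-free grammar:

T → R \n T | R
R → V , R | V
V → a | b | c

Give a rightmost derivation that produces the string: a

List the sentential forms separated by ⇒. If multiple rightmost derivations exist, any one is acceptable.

T ⇒ R ⇒ V ⇒ a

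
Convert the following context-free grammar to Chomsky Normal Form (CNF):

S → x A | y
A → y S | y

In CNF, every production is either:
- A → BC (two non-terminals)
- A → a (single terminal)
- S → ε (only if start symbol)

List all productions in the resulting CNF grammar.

TX → x; S → y; TY → y; A → y; S → TX A; A → TY S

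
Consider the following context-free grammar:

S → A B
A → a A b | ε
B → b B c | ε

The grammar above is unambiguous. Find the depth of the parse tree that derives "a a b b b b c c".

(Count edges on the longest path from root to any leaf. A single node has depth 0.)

4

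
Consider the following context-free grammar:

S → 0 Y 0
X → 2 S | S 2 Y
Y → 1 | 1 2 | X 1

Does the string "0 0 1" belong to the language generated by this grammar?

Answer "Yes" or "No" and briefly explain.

No - no valid derivation exists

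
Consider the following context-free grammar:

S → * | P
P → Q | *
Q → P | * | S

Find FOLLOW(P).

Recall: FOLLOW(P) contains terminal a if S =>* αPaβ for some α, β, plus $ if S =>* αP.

We compute FOLLOW(P) using the standard algorithm.
FOLLOW(S) starts with {$}.
FIRST(P) = {*}
FIRST(Q) = {*}
FIRST(S) = {*}
FOLLOW(P) = {$}
FOLLOW(Q) = {$}
FOLLOW(S) = {$}
Therefore, FOLLOW(P) = {$}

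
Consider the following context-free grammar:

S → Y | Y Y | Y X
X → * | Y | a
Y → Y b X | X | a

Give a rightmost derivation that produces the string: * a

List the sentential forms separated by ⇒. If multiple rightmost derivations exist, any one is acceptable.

S ⇒ Y Y ⇒ Y a ⇒ X a ⇒ * a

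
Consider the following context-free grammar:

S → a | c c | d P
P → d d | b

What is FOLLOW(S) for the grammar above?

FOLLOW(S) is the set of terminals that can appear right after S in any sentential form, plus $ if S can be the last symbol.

We compute FOLLOW(S) using the standard algorithm.
FOLLOW(S) starts with {$}.
FIRST(P) = {b, d}
FIRST(S) = {a, c, d}
FOLLOW(P) = {$}
FOLLOW(S) = {$}
Therefore, FOLLOW(S) = {$}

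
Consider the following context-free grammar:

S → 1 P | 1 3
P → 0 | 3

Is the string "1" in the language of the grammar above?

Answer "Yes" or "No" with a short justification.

No - no valid derivation exists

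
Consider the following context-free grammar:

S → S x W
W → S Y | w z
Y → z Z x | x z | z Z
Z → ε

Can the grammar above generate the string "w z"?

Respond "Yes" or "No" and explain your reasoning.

No - no valid derivation exists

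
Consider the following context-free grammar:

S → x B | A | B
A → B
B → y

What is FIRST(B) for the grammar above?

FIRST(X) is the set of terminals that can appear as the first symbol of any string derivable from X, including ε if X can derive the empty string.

We compute FIRST(B) using the standard algorithm.
FIRST(A) = {y}
FIRST(B) = {y}
FIRST(S) = {x, y}
Therefore, FIRST(B) = {y}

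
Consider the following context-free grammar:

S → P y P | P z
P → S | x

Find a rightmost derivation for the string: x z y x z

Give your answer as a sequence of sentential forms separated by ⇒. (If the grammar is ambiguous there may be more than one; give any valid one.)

S ⇒ P y P ⇒ P y S ⇒ P y P z ⇒ P y x z ⇒ S y x z ⇒ P z y x z ⇒ x z y x z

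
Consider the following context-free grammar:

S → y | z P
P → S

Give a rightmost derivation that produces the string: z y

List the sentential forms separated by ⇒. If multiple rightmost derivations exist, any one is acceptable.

S ⇒ z P ⇒ z S ⇒ z y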